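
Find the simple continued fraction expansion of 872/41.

[21; 3, 1, 2, 1, 2]

Run the Euclidean algorithm on 872 and 41; the successive quotients are the partial quotients a_0, a_1, ... (each step inverts the fractional part left over by the previous one):
  872 = 21*41 + 11, so a_0 = 21.
  41 = 3*11 + 8, so a_1 = 3.
  11 = 1*8 + 3, so a_2 = 1.
  8 = 2*3 + 2, so a_3 = 2.
  3 = 1*2 + 1, so a_4 = 1.
  2 = 2*1 + 0, so a_5 = 2.
The remainder reaches 0 after 6 divisions, so the expansion has 6 partial quotients, read off in order.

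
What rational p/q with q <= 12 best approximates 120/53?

25/11

Expand x = 120/53 as a continued fraction with the Euclidean algorithm:
  120 = 2*53 + 14, so a_0 = 2.
  53 = 3*14 + 11, so a_1 = 3.
  14 = 1*11 + 3, so a_2 = 1.
  11 = 3*3 + 2, so a_3 = 3.
  3 = 1*2 + 1, so a_4 = 1.
  2 = 2*1 + 0, so a_5 = 2.
so x = [2; 3, 1, 3, 1, 2].
Convergents (p_i = a_i*p_{i-1} + p_{i-2}, q_i = a_i*q_{i-1} + q_{i-2} with p_{-2}=0, p_{-1}=1, q_{-2}=1, q_{-1}=0), until the denominator exceeds 12:
  i=0: a_0=2, p_0 = 2*1 + 0 = 2, q_0 = 2*0 + 1 = 1.
  i=1: a_1=3, p_1 = 3*2 + 1 = 7, q_1 = 3*1 + 0 = 3.
  i=2: a_2=1, p_2 = 1*7 + 2 = 9, q_2 = 1*3 + 1 = 4.
  i=3: a_3=3, p_3 = 3*9 + 7 = 34, q_3 = 3*4 + 3 = 15.
q_3 = 15 > 12, so the last convergent with denominator <= 12 is p_2/q_2 = 9/4.
The closest fraction with denominator <= 12 is either p_2/q_2 or the intermediate fraction (k*p_2 + p_1)/(k*q_2 + q_1) with the largest k >= 1 whose denominator stays <= 12; these approach x as k grows, and every other convergent or intermediate fraction in range is farther away.
Largest k: floor((12 - q_1)/q_2) = floor((12 - 3)/4) = 2.
That gives (2*9 + 7)/(2*4 + 3) = 25/11.
Compare the errors: |x - 9/4| = |120*4 - 9*53|/(53*4) = 3/212, and |x - 25/11| = |120*11 - 25*53|/(53*11) = 5/583.
Cross-multiplying, 5*212 = 1060 < 1749 = 3*583, so 5/583 is smaller: the intermediate fraction 25/11 is closer to x than 9/4.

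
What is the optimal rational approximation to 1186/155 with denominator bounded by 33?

Expand x = 1186/155 as a continued fraction with the Euclidean algorithm:
  1186 = 7*155 + 101, so a_0 = 7.
  155 = 1*101 + 54, so a_1 = 1.
  101 = 1*54 + 47, so a_2 = 1.
  54 = 1*47 + 7, so a_3 = 1.
  47 = 6*7 + 5, so a_4 = 6.
  7 = 1*5 + 2, so a_5 = 1.
  5 = 2*2 + 1, so a_6 = 2.
  2 = 2*1 + 0, so a_7 = 2.
so x = [7; 1, 1, 1, 6, 1, 2, 2].
Convergents (p_i = a_i*p_{i-1} + p_{i-2}, q_i = a_i*q_{i-1} + q_{i-2} with p_{-2}=0, p_{-1}=1, q_{-2}=1, q_{-1}=0), until the denominator exceeds 33:
  i=0: a_0=7, p_0 = 7*1 + 0 = 7, q_0 = 7*0 + 1 = 1.
  i=1: a_1=1, p_1 = 1*7 + 1 = 8, q_1 = 1*1 + 0 = 1.
  i=2: a_2=1, p_2 = 1*8 + 7 = 15, q_2 = 1*1 + 1 = 2.
  i=3: a_3=1, p_3 = 1*15 + 8 = 23, q_3 = 1*2 + 1 = 3.
  i=4: a_4=6, p_4 = 6*23 + 15 = 153, q_4 = 6*3 + 2 = 20.
  i=5: a_5=1, p_5 = 1*153 + 23 = 176, q_5 = 1*20 + 3 = 23.
  i=6: a_6=2, p_6 = 2*176 + 153 = 505, q_6 = 2*23 + 20 = 66.
q_6 = 66 > 33, so the last convergent with denominator <= 33 is p_5/q_5 = 176/23.
The closest fraction with denominator <= 33 is either p_5/q_5 or the intermediate fraction (k*p_5 + p_4)/(k*q_5 + q_4) with the largest k >= 1 whose denominator stays <= 33; these approach x as k grows, and every other convergent or intermediate fraction in range is farther away.
Largest k: floor((33 - q_4)/q_5) = floor((33 - 20)/23) = 0.
Since k = 0, no intermediate fraction beyond p_5/q_5 has denominator <= 33, so the convergent 176/23 is the closest (its error is |1186*23 - 176*155|/(155*23) = 2/3565).

176/23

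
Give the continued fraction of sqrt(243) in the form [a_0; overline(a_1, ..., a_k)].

Write x_i = (sqrt(243) + m_i)/d_i with (m_0, d_0) = (0, 1). a_0 = floor(sqrt(243)) = 15, since 15^2 = 225 <= 243 < 256 = 16^2.
Iterate m_{i+1} = d_i*a_i - m_i, d_{i+1} = (243 - m_{i+1}^2)/d_i, a_{i+1} = floor((a_0 + m_{i+1})/d_{i+1}):
  m_1 = 1*15 - 0 = 15, d_1 = (243 - 15^2)/1 = 18/1 = 18, a_1 = floor((15 + 15)/18) = 1.
  m_2 = 18*1 - 15 = 3, d_2 = (243 - 3^2)/18 = 234/18 = 13, a_2 = floor((15 + 3)/13) = 1.
  m_3 = 13*1 - 3 = 10, d_3 = (243 - 10^2)/13 = 143/13 = 11, a_3 = floor((15 + 10)/11) = 2.
  m_4 = 11*2 - 10 = 12, d_4 = (243 - 12^2)/11 = 99/11 = 9, a_4 = floor((15 + 12)/9) = 3.
  m_5 = 9*3 - 12 = 15, d_5 = (243 - 15^2)/9 = 18/9 = 2, a_5 = floor((15 + 15)/2) = 15.
  m_6 = 2*15 - 15 = 15, d_6 = (243 - 15^2)/2 = 18/2 = 9, a_6 = floor((15 + 15)/9) = 3.
  m_7 = 9*3 - 15 = 12, d_7 = (243 - 12^2)/9 = 99/9 = 11, a_7 = floor((15 + 12)/11) = 2.
  m_8 = 11*2 - 12 = 10, d_8 = (243 - 10^2)/11 = 143/11 = 13, a_8 = floor((15 + 10)/13) = 1.
  m_9 = 13*1 - 10 = 3, d_9 = (243 - 3^2)/13 = 234/13 = 18, a_9 = floor((15 + 3)/18) = 1.
  m_10 = 18*1 - 3 = 15, d_10 = (243 - 15^2)/18 = 18/18 = 1, a_10 = floor((15 + 15)/1) = 30.
  m_11 = 1*30 - 15 = 15, d_11 = (243 - 15^2)/1 = 18/1 = 18: (m_11, d_11) = (m_1, d_1) = (15, 18), so from here the quotients repeat a_1, ..., a_10; the period length is 10.
Hence the expansion of sqrt(243) is a_0 = 15 followed by the repeating block 1, 1, 2, 3, 15, 3, 2, 1, 1, 30 (period 10).

[15; overline(1, 1, 2, 3, 15, 3, 2, 1, 1, 30)]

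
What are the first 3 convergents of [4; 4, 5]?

4/1, 17/4, 89/21

Using the convergent recurrence p_i = a_i*p_{i-1} + p_{i-2}, q_i = a_i*q_{i-1} + q_{i-2} with p_{-2}=0, p_{-1}=1, q_{-2}=1, q_{-1}=0:
  i=0: a_0=4, p_0 = 4*1 + 0 = 4, q_0 = 4*0 + 1 = 1.
  i=1: a_1=4, p_1 = 4*4 + 1 = 17, q_1 = 4*1 + 0 = 4.
  i=2: a_2=5, p_2 = 5*17 + 4 = 89, q_2 = 5*4 + 1 = 21.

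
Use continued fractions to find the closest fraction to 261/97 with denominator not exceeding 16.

Expand x = 261/97 as a continued fraction with the Euclidean algorithm:
  261 = 2*97 + 67, so a_0 = 2.
  97 = 1*67 + 30, so a_1 = 1.
  67 = 2*30 + 7, so a_2 = 2.
  30 = 4*7 + 2, so a_3 = 4.
  7 = 3*2 + 1, so a_4 = 3.
  2 = 2*1 + 0, so a_5 = 2.
so x = [2; 1, 2, 4, 3, 2].
Convergents (p_i = a_i*p_{i-1} + p_{i-2}, q_i = a_i*q_{i-1} + q_{i-2} with p_{-2}=0, p_{-1}=1, q_{-2}=1, q_{-1}=0), until the denominator exceeds 16:
  i=0: a_0=2, p_0 = 2*1 + 0 = 2, q_0 = 2*0 + 1 = 1.
  i=1: a_1=1, p_1 = 1*2 + 1 = 3, q_1 = 1*1 + 0 = 1.
  i=2: a_2=2, p_2 = 2*3 + 2 = 8, q_2 = 2*1 + 1 = 3.
  i=3: a_3=4, p_3 = 4*8 + 3 = 35, q_3 = 4*3 + 1 = 13.
  i=4: a_4=3, p_4 = 3*35 + 8 = 113, q_4 = 3*13 + 3 = 42.
q_4 = 42 > 16, so the last convergent with denominator <= 16 is p_3/q_3 = 35/13.
The closest fraction with denominator <= 16 is either p_3/q_3 or the intermediate fraction (k*p_3 + p_2)/(k*q_3 + q_2) with the largest k >= 1 whose denominator stays <= 16; these approach x as k grows, and every other convergent or intermediate fraction in range is farther away.
Largest k: floor((16 - q_2)/q_3) = floor((16 - 3)/13) = 1.
That gives (1*35 + 8)/(1*13 + 3) = 43/16.
Compare the errors: |x - 35/13| = |261*13 - 35*97|/(97*13) = 2/1261, and |x - 43/16| = |261*16 - 43*97|/(97*16) = 5/1552.
Cross-multiplying, 2*1552 = 3104 < 6305 = 5*1261, so 2/1261 is smaller: the convergent 35/13 is closer to x than 43/16.

35/13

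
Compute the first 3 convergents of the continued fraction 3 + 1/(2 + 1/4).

Using the convergent recurrence p_i = a_i*p_{i-1} + p_{i-2}, q_i = a_i*q_{i-1} + q_{i-2} with p_{-2}=0, p_{-1}=1, q_{-2}=1, q_{-1}=0:
  i=0: a_0=3, p_0 = 3*1 + 0 = 3, q_0 = 3*0 + 1 = 1.
  i=1: a_1=2, p_1 = 2*3 + 1 = 7, q_1 = 2*1 + 0 = 2.
  i=2: a_2=4, p_2 = 4*7 + 3 = 31, q_2 = 4*2 + 1 = 9.

3/1, 7/2, 31/9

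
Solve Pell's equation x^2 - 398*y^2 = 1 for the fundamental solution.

First expand sqrt(398) as a continued fraction. With x_i = (sqrt(398) + m_i)/d_i and (m_0, d_0) = (0, 1): a_0 = floor(sqrt(398)) = 19, since 19^2 = 361 <= 398 < 400 = 20^2.
Iterate m_{i+1} = d_i*a_i - m_i, d_{i+1} = (398 - m_{i+1}^2)/d_i, a_{i+1} = floor((a_0 + m_{i+1})/d_{i+1}):
  m_1 = 1*19 - 0 = 19, d_1 = (398 - 19^2)/1 = 37/1 = 37, a_1 = floor((19 + 19)/37) = 1.
  m_2 = 37*1 - 19 = 18, d_2 = (398 - 18^2)/37 = 74/37 = 2, a_2 = floor((19 + 18)/2) = 18.
  m_3 = 2*18 - 18 = 18, d_3 = (398 - 18^2)/2 = 74/2 = 37, a_3 = floor((19 + 18)/37) = 1.
  m_4 = 37*1 - 18 = 19, d_4 = (398 - 19^2)/37 = 37/37 = 1, a_4 = floor((19 + 19)/1) = 38.
  m_5 = 1*38 - 19 = 19, d_5 = (398 - 19^2)/1 = 37/1 = 37: (m_5, d_5) = (m_1, d_1) = (19, 37), so from here the quotients repeat a_1, ..., a_4; the period length is 4.
So sqrt(398) = [19; (1, 18, 1, 38)] with period length k = 4.
k is even, so the fundamental solution of x^2 - 398y^2 = 1 is (p_{k-1}, q_{k-1}) = (p_3, q_3); compute convergents through index 3.
Convergents (p_i = a_i*p_{i-1} + p_{i-2}, q_i = a_i*q_{i-1} + q_{i-2} with p_{-2}=0, p_{-1}=1, q_{-2}=1, q_{-1}=0):
  i=0: a_0=19, p_0 = 19*1 + 0 = 19, q_0 = 19*0 + 1 = 1.
  i=1: a_1=1, p_1 = 1*19 + 1 = 20, q_1 = 1*1 + 0 = 1.
  i=2: a_2=18, p_2 = 18*20 + 19 = 379, q_2 = 18*1 + 1 = 19.
  i=3: a_3=1, p_3 = 1*379 + 20 = 399, q_3 = 1*19 + 1 = 20.
Check: 399^2 - 398*20^2 = 159201 - 159200 = 1, so (x, y) = (399, 20) solves the equation, and by the theorem it is the least positive solution.

(x, y) = (399, 20)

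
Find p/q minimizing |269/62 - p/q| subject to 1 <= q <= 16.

13/3

Expand x = 269/62 as a continued fraction with the Euclidean algorithm:
  269 = 4*62 + 21, so a_0 = 4.
  62 = 2*21 + 20, so a_1 = 2.
  21 = 1*20 + 1, so a_2 = 1.
  20 = 20*1 + 0, so a_3 = 20.
so x = [4; 2, 1, 20].
Convergents (p_i = a_i*p_{i-1} + p_{i-2}, q_i = a_i*q_{i-1} + q_{i-2} with p_{-2}=0, p_{-1}=1, q_{-2}=1, q_{-1}=0), until the denominator exceeds 16:
  i=0: a_0=4, p_0 = 4*1 + 0 = 4, q_0 = 4*0 + 1 = 1.
  i=1: a_1=2, p_1 = 2*4 + 1 = 9, q_1 = 2*1 + 0 = 2.
  i=2: a_2=1, p_2 = 1*9 + 4 = 13, q_2 = 1*2 + 1 = 3.
  i=3: a_3=20, p_3 = 20*13 + 9 = 269, q_3 = 20*3 + 2 = 62.
q_3 = 62 > 16, so the last convergent with denominator <= 16 is p_2/q_2 = 13/3.
The closest fraction with denominator <= 16 is either p_2/q_2 or the intermediate fraction (k*p_2 + p_1)/(k*q_2 + q_1) with the largest k >= 1 whose denominator stays <= 16; these approach x as k grows, and every other convergent or intermediate fraction in range is farther away.
Largest k: floor((16 - q_1)/q_2) = floor((16 - 2)/3) = 4.
That gives (4*13 + 9)/(4*3 + 2) = 61/14.
Compare the errors: |x - 13/3| = |269*3 - 13*62|/(62*3) = 1/186, and |x - 61/14| = |269*14 - 61*62|/(62*14) = 16/868.
Cross-multiplying, 1*868 = 868 < 2976 = 16*186, so 1/186 is smaller: the convergent 13/3 is closer to x than 61/14.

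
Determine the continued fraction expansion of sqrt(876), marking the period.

Write x_i = (sqrt(876) + m_i)/d_i with (m_0, d_0) = (0, 1). a_0 = floor(sqrt(876)) = 29, since 29^2 = 841 <= 876 < 900 = 30^2.
Iterate m_{i+1} = d_i*a_i - m_i, d_{i+1} = (876 - m_{i+1}^2)/d_i, a_{i+1} = floor((a_0 + m_{i+1})/d_{i+1}):
  m_1 = 1*29 - 0 = 29, d_1 = (876 - 29^2)/1 = 35/1 = 35, a_1 = floor((29 + 29)/35) = 1.
  m_2 = 35*1 - 29 = 6, d_2 = (876 - 6^2)/35 = 840/35 = 24, a_2 = floor((29 + 6)/24) = 1.
  m_3 = 24*1 - 6 = 18, d_3 = (876 - 18^2)/24 = 552/24 = 23, a_3 = floor((29 + 18)/23) = 2.
  m_4 = 23*2 - 18 = 28, d_4 = (876 - 28^2)/23 = 92/23 = 4, a_4 = floor((29 + 28)/4) = 14.
  m_5 = 4*14 - 28 = 28, d_5 = (876 - 28^2)/4 = 92/4 = 23, a_5 = floor((29 + 28)/23) = 2.
  m_6 = 23*2 - 28 = 18, d_6 = (876 - 18^2)/23 = 552/23 = 24, a_6 = floor((29 + 18)/24) = 1.
  m_7 = 24*1 - 18 = 6, d_7 = (876 - 6^2)/24 = 840/24 = 35, a_7 = floor((29 + 6)/35) = 1.
  m_8 = 35*1 - 6 = 29, d_8 = (876 - 29^2)/35 = 35/35 = 1, a_8 = floor((29 + 29)/1) = 58.
  m_9 = 1*58 - 29 = 29, d_9 = (876 - 29^2)/1 = 35/1 = 35: (m_9, d_9) = (m_1, d_1) = (29, 35), so from here the quotients repeat a_1, ..., a_8; the period length is 8.
Hence the expansion of sqrt(876) is a_0 = 29 followed by the repeating block 1, 1, 2, 14, 2, 1, 1, 58 (period 8).

[29; (1, 1, 2, 14, 2, 1, 1, 58)]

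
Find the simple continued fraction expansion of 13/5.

Run the Euclidean algorithm on 13 and 5; the successive quotients are the partial quotients a_0, a_1, ... (each step inverts the fractional part left over by the previous one):
  13 = 2*5 + 3, so a_0 = 2.
  5 = 1*3 + 2, so a_1 = 1.
  3 = 1*2 + 1, so a_2 = 1.
  2 = 2*1 + 0, so a_3 = 2.
The remainder reaches 0 after 4 divisions, so the expansion has 4 partial quotients, read off in order.

[2; 1, 1, 2]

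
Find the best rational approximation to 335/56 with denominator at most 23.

6/1

Expand x = 335/56 as a continued fraction with the Euclidean algorithm:
  335 = 5*56 + 55, so a_0 = 5.
  56 = 1*55 + 1, so a_1 = 1.
  55 = 55*1 + 0, so a_2 = 55.
so x = [5; 1, 55].
Convergents (p_i = a_i*p_{i-1} + p_{i-2}, q_i = a_i*q_{i-1} + q_{i-2} with p_{-2}=0, p_{-1}=1, q_{-2}=1, q_{-1}=0), until the denominator exceeds 23:
  i=0: a_0=5, p_0 = 5*1 + 0 = 5, q_0 = 5*0 + 1 = 1.
  i=1: a_1=1, p_1 = 1*5 + 1 = 6, q_1 = 1*1 + 0 = 1.
  i=2: a_2=55, p_2 = 55*6 + 5 = 335, q_2 = 55*1 + 1 = 56.
q_2 = 56 > 23, so the last convergent with denominator <= 23 is p_1/q_1 = 6/1.
The closest fraction with denominator <= 23 is either p_1/q_1 or the intermediate fraction (k*p_1 + p_0)/(k*q_1 + q_0) with the largest k >= 1 whose denominator stays <= 23; these approach x as k grows, and every other convergent or intermediate fraction in range is farther away.
Largest k: floor((23 - q_0)/q_1) = floor((23 - 1)/1) = 22.
That gives (22*6 + 5)/(22*1 + 1) = 137/23.
Compare the errors: |x - 6/1| = |335*1 - 6*56|/(56*1) = 1/56, and |x - 137/23| = |335*23 - 137*56|/(56*23) = 33/1288.
Cross-multiplying, 1*1288 = 1288 < 1848 = 33*56, so 1/56 is smaller: the convergent 6/1 is closer to x than 137/23.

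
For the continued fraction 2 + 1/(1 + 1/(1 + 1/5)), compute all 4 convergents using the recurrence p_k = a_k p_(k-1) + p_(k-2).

Using the convergent recurrence p_i = a_i*p_{i-1} + p_{i-2}, q_i = a_i*q_{i-1} + q_{i-2} with p_{-2}=0, p_{-1}=1, q_{-2}=1, q_{-1}=0:
  i=0: a_0=2, p_0 = 2*1 + 0 = 2, q_0 = 2*0 + 1 = 1.
  i=1: a_1=1, p_1 = 1*2 + 1 = 3, q_1 = 1*1 + 0 = 1.
  i=2: a_2=1, p_2 = 1*3 + 2 = 5, q_2 = 1*1 + 1 = 2.
  i=3: a_3=5, p_3 = 5*5 + 3 = 28, q_3 = 5*2 + 1 = 11.

2/1, 3/1, 5/2, 28/11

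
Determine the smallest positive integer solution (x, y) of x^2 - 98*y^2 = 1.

First expand sqrt(98) as a continued fraction. With x_i = (sqrt(98) + m_i)/d_i and (m_0, d_0) = (0, 1): a_0 = floor(sqrt(98)) = 9, since 9^2 = 81 <= 98 < 100 = 10^2.
Iterate m_{i+1} = d_i*a_i - m_i, d_{i+1} = (98 - m_{i+1}^2)/d_i, a_{i+1} = floor((a_0 + m_{i+1})/d_{i+1}):
  m_1 = 1*9 - 0 = 9, d_1 = (98 - 9^2)/1 = 17/1 = 17, a_1 = floor((9 + 9)/17) = 1.
  m_2 = 17*1 - 9 = 8, d_2 = (98 - 8^2)/17 = 34/17 = 2, a_2 = floor((9 + 8)/2) = 8.
  m_3 = 2*8 - 8 = 8, d_3 = (98 - 8^2)/2 = 34/2 = 17, a_3 = floor((9 + 8)/17) = 1.
  m_4 = 17*1 - 8 = 9, d_4 = (98 - 9^2)/17 = 17/17 = 1, a_4 = floor((9 + 9)/1) = 18.
  m_5 = 1*18 - 9 = 9, d_5 = (98 - 9^2)/1 = 17/1 = 17: (m_5, d_5) = (m_1, d_1) = (9, 17), so from here the quotients repeat a_1, ..., a_4; the period length is 4.
So sqrt(98) = [9; (1, 8, 1, 18)] with period length k = 4.
k is even, so the fundamental solution of x^2 - 98y^2 = 1 is (p_{k-1}, q_{k-1}) = (p_3, q_3); compute convergents through index 3.
Convergents (p_i = a_i*p_{i-1} + p_{i-2}, q_i = a_i*q_{i-1} + q_{i-2} with p_{-2}=0, p_{-1}=1, q_{-2}=1, q_{-1}=0):
  i=0: a_0=9, p_0 = 9*1 + 0 = 9, q_0 = 9*0 + 1 = 1.
  i=1: a_1=1, p_1 = 1*9 + 1 = 10, q_1 = 1*1 + 0 = 1.
  i=2: a_2=8, p_2 = 8*10 + 9 = 89, q_2 = 8*1 + 1 = 9.
  i=3: a_3=1, p_3 = 1*89 + 10 = 99, q_3 = 1*9 + 1 = 10.
Check: 99^2 - 98*10^2 = 9801 - 9800 = 1, so (x, y) = (99, 10) solves the equation, and by the theorem it is the least positive solution.

(x, y) = (99, 10)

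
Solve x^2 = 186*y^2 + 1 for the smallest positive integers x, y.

(x, y) = (7501, 550)

First expand sqrt(186) as a continued fraction. With x_i = (sqrt(186) + m_i)/d_i and (m_0, d_0) = (0, 1): a_0 = floor(sqrt(186)) = 13, since 13^2 = 169 <= 186 < 196 = 14^2.
Iterate m_{i+1} = d_i*a_i - m_i, d_{i+1} = (186 - m_{i+1}^2)/d_i, a_{i+1} = floor((a_0 + m_{i+1})/d_{i+1}):
  m_1 = 1*13 - 0 = 13, d_1 = (186 - 13^2)/1 = 17/1 = 17, a_1 = floor((13 + 13)/17) = 1.
  m_2 = 17*1 - 13 = 4, d_2 = (186 - 4^2)/17 = 170/17 = 10, a_2 = floor((13 + 4)/10) = 1.
  m_3 = 10*1 - 4 = 6, d_3 = (186 - 6^2)/10 = 150/10 = 15, a_3 = floor((13 + 6)/15) = 1.
  m_4 = 15*1 - 6 = 9, d_4 = (186 - 9^2)/15 = 105/15 = 7, a_4 = floor((13 + 9)/7) = 3.
  m_5 = 7*3 - 9 = 12, d_5 = (186 - 12^2)/7 = 42/7 = 6, a_5 = floor((13 + 12)/6) = 4.
  m_6 = 6*4 - 12 = 12, d_6 = (186 - 12^2)/6 = 42/6 = 7, a_6 = floor((13 + 12)/7) = 3.
  m_7 = 7*3 - 12 = 9, d_7 = (186 - 9^2)/7 = 105/7 = 15, a_7 = floor((13 + 9)/15) = 1.
  m_8 = 15*1 - 9 = 6, d_8 = (186 - 6^2)/15 = 150/15 = 10, a_8 = floor((13 + 6)/10) = 1.
  m_9 = 10*1 - 6 = 4, d_9 = (186 - 4^2)/10 = 170/10 = 17, a_9 = floor((13 + 4)/17) = 1.
  m_10 = 17*1 - 4 = 13, d_10 = (186 - 13^2)/17 = 17/17 = 1, a_10 = floor((13 + 13)/1) = 26.
  m_11 = 1*26 - 13 = 13, d_11 = (186 - 13^2)/1 = 17/1 = 17: (m_11, d_11) = (m_1, d_1) = (13, 17), so from here the quotients repeat a_1, ..., a_10; the period length is 10.
So sqrt(186) = [13; (1, 1, 1, 3, 4, 3, 1, 1, 1, 26)] with period length k = 10.
k is even, so the fundamental solution of x^2 - 186y^2 = 1 is (p_{k-1}, q_{k-1}) = (p_9, q_9); compute convergents through index 9.
Convergents (p_i = a_i*p_{i-1} + p_{i-2}, q_i = a_i*q_{i-1} + q_{i-2} with p_{-2}=0, p_{-1}=1, q_{-2}=1, q_{-1}=0):
  i=0: a_0=13, p_0 = 13*1 + 0 = 13, q_0 = 13*0 + 1 = 1.
  i=1: a_1=1, p_1 = 1*13 + 1 = 14, q_1 = 1*1 + 0 = 1.
  i=2: a_2=1, p_2 = 1*14 + 13 = 27, q_2 = 1*1 + 1 = 2.
  i=3: a_3=1, p_3 = 1*27 + 14 = 41, q_3 = 1*2 + 1 = 3.
  i=4: a_4=3, p_4 = 3*41 + 27 = 150, q_4 = 3*3 + 2 = 11.
  i=5: a_5=4, p_5 = 4*150 + 41 = 641, q_5 = 4*11 + 3 = 47.
  i=6: a_6=3, p_6 = 3*641 + 150 = 2073, q_6 = 3*47 + 11 = 152.
  i=7: a_7=1, p_7 = 1*2073 + 641 = 2714, q_7 = 1*152 + 47 = 199.
  i=8: a_8=1, p_8 = 1*2714 + 2073 = 4787, q_8 = 1*199 + 152 = 351.
  i=9: a_9=1, p_9 = 1*4787 + 2714 = 7501, q_9 = 1*351 + 199 = 550.
Check: 7501^2 - 186*550^2 = 56265001 - 56265000 = 1, so (x, y) = (7501, 550) solves the equation, and by the theorem it is the least positive solution.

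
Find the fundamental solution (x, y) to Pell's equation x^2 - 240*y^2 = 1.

(x, y) = (31, 2)

First expand sqrt(240) as a continued fraction. With x_i = (sqrt(240) + m_i)/d_i and (m_0, d_0) = (0, 1): a_0 = floor(sqrt(240)) = 15, since 15^2 = 225 <= 240 < 256 = 16^2.
Iterate m_{i+1} = d_i*a_i - m_i, d_{i+1} = (240 - m_{i+1}^2)/d_i, a_{i+1} = floor((a_0 + m_{i+1})/d_{i+1}):
  m_1 = 1*15 - 0 = 15, d_1 = (240 - 15^2)/1 = 15/1 = 15, a_1 = floor((15 + 15)/15) = 2.
  m_2 = 15*2 - 15 = 15, d_2 = (240 - 15^2)/15 = 15/15 = 1, a_2 = floor((15 + 15)/1) = 30.
  m_3 = 1*30 - 15 = 15, d_3 = (240 - 15^2)/1 = 15/1 = 15: (m_3, d_3) = (m_1, d_1) = (15, 15), so from here the quotients repeat a_1, a_2; the period length is 2.
So sqrt(240) = [15; (2, 30)] with period length k = 2.
k is even, so the fundamental solution of x^2 - 240y^2 = 1 is (p_{k-1}, q_{k-1}) = (p_1, q_1); compute convergents through index 1.
Convergents (p_i = a_i*p_{i-1} + p_{i-2}, q_i = a_i*q_{i-1} + q_{i-2} with p_{-2}=0, p_{-1}=1, q_{-2}=1, q_{-1}=0):
  i=0: a_0=15, p_0 = 15*1 + 0 = 15, q_0 = 15*0 + 1 = 1.
  i=1: a_1=2, p_1 = 2*15 + 1 = 31, q_1 = 2*1 + 0 = 2.
Check: 31^2 - 240*2^2 = 961 - 960 = 1, so (x, y) = (31, 2) solves the equation, and by the theorem it is the least positive solution.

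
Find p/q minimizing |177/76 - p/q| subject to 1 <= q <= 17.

7/3

Expand x = 177/76 as a continued fraction with the Euclidean algorithm:
  177 = 2*76 + 25, so a_0 = 2.
  76 = 3*25 + 1, so a_1 = 3.
  25 = 25*1 + 0, so a_2 = 25.
so x = [2; 3, 25].
Convergents (p_i = a_i*p_{i-1} + p_{i-2}, q_i = a_i*q_{i-1} + q_{i-2} with p_{-2}=0, p_{-1}=1, q_{-2}=1, q_{-1}=0), until the denominator exceeds 17:
  i=0: a_0=2, p_0 = 2*1 + 0 = 2, q_0 = 2*0 + 1 = 1.
  i=1: a_1=3, p_1 = 3*2 + 1 = 7, q_1 = 3*1 + 0 = 3.
  i=2: a_2=25, p_2 = 25*7 + 2 = 177, q_2 = 25*3 + 1 = 76.
q_2 = 76 > 17, so the last convergent with denominator <= 17 is p_1/q_1 = 7/3.
The closest fraction with denominator <= 17 is either p_1/q_1 or the intermediate fraction (k*p_1 + p_0)/(k*q_1 + q_0) with the largest k >= 1 whose denominator stays <= 17; these approach x as k grows, and every other convergent or intermediate fraction in range is farther away.
Largest k: floor((17 - q_0)/q_1) = floor((17 - 1)/3) = 5.
That gives (5*7 + 2)/(5*3 + 1) = 37/16.
Compare the errors: |x - 7/3| = |177*3 - 7*76|/(76*3) = 1/228, and |x - 37/16| = |177*16 - 37*76|/(76*16) = 20/1216.
Cross-multiplying, 1*1216 = 1216 < 4560 = 20*228, so 1/228 is smaller: the convergent 7/3 is closer to x than 37/16.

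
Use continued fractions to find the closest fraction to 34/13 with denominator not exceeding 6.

Expand x = 34/13 as a continued fraction with the Euclidean algorithm:
  34 = 2*13 + 8, so a_0 = 2.
  13 = 1*8 + 5, so a_1 = 1.
  8 = 1*5 + 3, so a_2 = 1.
  5 = 1*3 + 2, so a_3 = 1.
  3 = 1*2 + 1, so a_4 = 1.
  2 = 2*1 + 0, so a_5 = 2.
so x = [2; 1, 1, 1, 1, 2].
Convergents (p_i = a_i*p_{i-1} + p_{i-2}, q_i = a_i*q_{i-1} + q_{i-2} with p_{-2}=0, p_{-1}=1, q_{-2}=1, q_{-1}=0), until the denominator exceeds 6:
  i=0: a_0=2, p_0 = 2*1 + 0 = 2, q_0 = 2*0 + 1 = 1.
  i=1: a_1=1, p_1 = 1*2 + 1 = 3, q_1 = 1*1 + 0 = 1.
  i=2: a_2=1, p_2 = 1*3 + 2 = 5, q_2 = 1*1 + 1 = 2.
  i=3: a_3=1, p_3 = 1*5 + 3 = 8, q_3 = 1*2 + 1 = 3.
  i=4: a_4=1, p_4 = 1*8 + 5 = 13, q_4 = 1*3 + 2 = 5.
  i=5: a_5=2, p_5 = 2*13 + 8 = 34, q_5 = 2*5 + 3 = 13.
q_5 = 13 > 6, so the last convergent with denominator <= 6 is p_4/q_4 = 13/5.
The closest fraction with denominator <= 6 is either p_4/q_4 or the intermediate fraction (k*p_4 + p_3)/(k*q_4 + q_3) with the largest k >= 1 whose denominator stays <= 6; these approach x as k grows, and every other convergent or intermediate fraction in range is farther away.
Largest k: floor((6 - q_3)/q_4) = floor((6 - 3)/5) = 0.
Since k = 0, no intermediate fraction beyond p_4/q_4 has denominator <= 6, so the convergent 13/5 is the closest (its error is |34*5 - 13*13|/(13*5) = 1/65).

13/5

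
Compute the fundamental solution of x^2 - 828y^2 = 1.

(x, y) = (1151, 40)

First expand sqrt(828) as a continued fraction. With x_i = (sqrt(828) + m_i)/d_i and (m_0, d_0) = (0, 1): a_0 = floor(sqrt(828)) = 28, since 28^2 = 784 <= 828 < 841 = 29^2.
Iterate m_{i+1} = d_i*a_i - m_i, d_{i+1} = (828 - m_{i+1}^2)/d_i, a_{i+1} = floor((a_0 + m_{i+1})/d_{i+1}):
  m_1 = 1*28 - 0 = 28, d_1 = (828 - 28^2)/1 = 44/1 = 44, a_1 = floor((28 + 28)/44) = 1.
  m_2 = 44*1 - 28 = 16, d_2 = (828 - 16^2)/44 = 572/44 = 13, a_2 = floor((28 + 16)/13) = 3.
  m_3 = 13*3 - 16 = 23, d_3 = (828 - 23^2)/13 = 299/13 = 23, a_3 = floor((28 + 23)/23) = 2.
  m_4 = 23*2 - 23 = 23, d_4 = (828 - 23^2)/23 = 299/23 = 13, a_4 = floor((28 + 23)/13) = 3.
  m_5 = 13*3 - 23 = 16, d_5 = (828 - 16^2)/13 = 572/13 = 44, a_5 = floor((28 + 16)/44) = 1.
  m_6 = 44*1 - 16 = 28, d_6 = (828 - 28^2)/44 = 44/44 = 1, a_6 = floor((28 + 28)/1) = 56.
  m_7 = 1*56 - 28 = 28, d_7 = (828 - 28^2)/1 = 44/1 = 44: (m_7, d_7) = (m_1, d_1) = (28, 44), so from here the quotients repeat a_1, ..., a_6; the period length is 6.
So sqrt(828) = [28; (1, 3, 2, 3, 1, 56)] with period length k = 6.
k is even, so the fundamental solution of x^2 - 828y^2 = 1 is (p_{k-1}, q_{k-1}) = (p_5, q_5); compute convergents through index 5.
Convergents (p_i = a_i*p_{i-1} + p_{i-2}, q_i = a_i*q_{i-1} + q_{i-2} with p_{-2}=0, p_{-1}=1, q_{-2}=1, q_{-1}=0):
  i=0: a_0=28, p_0 = 28*1 + 0 = 28, q_0 = 28*0 + 1 = 1.
  i=1: a_1=1, p_1 = 1*28 + 1 = 29, q_1 = 1*1 + 0 = 1.
  i=2: a_2=3, p_2 = 3*29 + 28 = 115, q_2 = 3*1 + 1 = 4.
  i=3: a_3=2, p_3 = 2*115 + 29 = 259, q_3 = 2*4 + 1 = 9.
  i=4: a_4=3, p_4 = 3*259 + 115 = 892, q_4 = 3*9 + 4 = 31.
  i=5: a_5=1, p_5 = 1*892 + 259 = 1151, q_5 = 1*31 + 9 = 40.
Check: 1151^2 - 828*40^2 = 1324801 - 1324800 = 1, so (x, y) = (1151, 40) solves the equation, and by the theorem it is the least positive solution.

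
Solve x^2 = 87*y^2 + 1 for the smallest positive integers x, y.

(x, y) = (28, 3)

First expand sqrt(87) as a continued fraction. With x_i = (sqrt(87) + m_i)/d_i and (m_0, d_0) = (0, 1): a_0 = floor(sqrt(87)) = 9, since 9^2 = 81 <= 87 < 100 = 10^2.
Iterate m_{i+1} = d_i*a_i - m_i, d_{i+1} = (87 - m_{i+1}^2)/d_i, a_{i+1} = floor((a_0 + m_{i+1})/d_{i+1}):
  m_1 = 1*9 - 0 = 9, d_1 = (87 - 9^2)/1 = 6/1 = 6, a_1 = floor((9 + 9)/6) = 3.
  m_2 = 6*3 - 9 = 9, d_2 = (87 - 9^2)/6 = 6/6 = 1, a_2 = floor((9 + 9)/1) = 18.
  m_3 = 1*18 - 9 = 9, d_3 = (87 - 9^2)/1 = 6/1 = 6: (m_3, d_3) = (m_1, d_1) = (9, 6), so from here the quotients repeat a_1, a_2; the period length is 2.
So sqrt(87) = [9; (3, 18)] with period length k = 2.
k is even, so the fundamental solution of x^2 - 87y^2 = 1 is (p_{k-1}, q_{k-1}) = (p_1, q_1); compute convergents through index 1.
Convergents (p_i = a_i*p_{i-1} + p_{i-2}, q_i = a_i*q_{i-1} + q_{i-2} with p_{-2}=0, p_{-1}=1, q_{-2}=1, q_{-1}=0):
  i=0: a_0=9, p_0 = 9*1 + 0 = 9, q_0 = 9*0 + 1 = 1.
  i=1: a_1=3, p_1 = 3*9 + 1 = 28, q_1 = 3*1 + 0 = 3.
Check: 28^2 - 87*3^2 = 784 - 783 = 1, so (x, y) = (28, 3) solves the equation, and by the theorem it is the least positive solution.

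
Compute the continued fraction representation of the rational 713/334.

Run the Euclidean algorithm on 713 and 334; the successive quotients are the partial quotients a_0, a_1, ... (each step inverts the fractional part left over by the previous one):
  713 = 2*334 + 45, so a_0 = 2.
  334 = 7*45 + 19, so a_1 = 7.
  45 = 2*19 + 7, so a_2 = 2.
  19 = 2*7 + 5, so a_3 = 2.
  7 = 1*5 + 2, so a_4 = 1.
  5 = 2*2 + 1, so a_5 = 2.
  2 = 2*1 + 0, so a_6 = 2.
The remainder reaches 0 after 7 divisions, so the expansion has 7 partial quotients, read off in order.

[2; 7, 2, 2, 1, 2, 2]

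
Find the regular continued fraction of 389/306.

Run the Euclidean algorithm on 389 and 306; the successive quotients are the partial quotients a_0, a_1, ... (each step inverts the fractional part left over by the previous one):
  389 = 1*306 + 83, so a_0 = 1.
  306 = 3*83 + 57, so a_1 = 3.
  83 = 1*57 + 26, so a_2 = 1.
  57 = 2*26 + 5, so a_3 = 2.
  26 = 5*5 + 1, so a_4 = 5.
  5 = 5*1 + 0, so a_5 = 5.
The remainder reaches 0 after 6 divisions, so the expansion has 6 partial quotients, read off in order.

[1; 3, 1, 2, 5, 5]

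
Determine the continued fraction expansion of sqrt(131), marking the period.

Write x_i = (sqrt(131) + m_i)/d_i with (m_0, d_0) = (0, 1). a_0 = floor(sqrt(131)) = 11, since 11^2 = 121 <= 131 < 144 = 12^2.
Iterate m_{i+1} = d_i*a_i - m_i, d_{i+1} = (131 - m_{i+1}^2)/d_i, a_{i+1} = floor((a_0 + m_{i+1})/d_{i+1}):
  m_1 = 1*11 - 0 = 11, d_1 = (131 - 11^2)/1 = 10/1 = 10, a_1 = floor((11 + 11)/10) = 2.
  m_2 = 10*2 - 11 = 9, d_2 = (131 - 9^2)/10 = 50/10 = 5, a_2 = floor((11 + 9)/5) = 4.
  m_3 = 5*4 - 9 = 11, d_3 = (131 - 11^2)/5 = 10/5 = 2, a_3 = floor((11 + 11)/2) = 11.
  m_4 = 2*11 - 11 = 11, d_4 = (131 - 11^2)/2 = 10/2 = 5, a_4 = floor((11 + 11)/5) = 4.
  m_5 = 5*4 - 11 = 9, d_5 = (131 - 9^2)/5 = 50/5 = 10, a_5 = floor((11 + 9)/10) = 2.
  m_6 = 10*2 - 9 = 11, d_6 = (131 - 11^2)/10 = 10/10 = 1, a_6 = floor((11 + 11)/1) = 22.
  m_7 = 1*22 - 11 = 11, d_7 = (131 - 11^2)/1 = 10/1 = 10: (m_7, d_7) = (m_1, d_1) = (11, 10), so from here the quotients repeat a_1, ..., a_6; the period length is 6.
Hence the expansion of sqrt(131) is a_0 = 11 followed by the repeating block 2, 4, 11, 4, 2, 22 (period 6).

[11; (2, 4, 11, 4, 2, 22)]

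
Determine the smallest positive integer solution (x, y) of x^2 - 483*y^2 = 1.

First expand sqrt(483) as a continued fraction. With x_i = (sqrt(483) + m_i)/d_i and (m_0, d_0) = (0, 1): a_0 = floor(sqrt(483)) = 21, since 21^2 = 441 <= 483 < 484 = 22^2.
Iterate m_{i+1} = d_i*a_i - m_i, d_{i+1} = (483 - m_{i+1}^2)/d_i, a_{i+1} = floor((a_0 + m_{i+1})/d_{i+1}):
  m_1 = 1*21 - 0 = 21, d_1 = (483 - 21^2)/1 = 42/1 = 42, a_1 = floor((21 + 21)/42) = 1.
  m_2 = 42*1 - 21 = 21, d_2 = (483 - 21^2)/42 = 42/42 = 1, a_2 = floor((21 + 21)/1) = 42.
  m_3 = 1*42 - 21 = 21, d_3 = (483 - 21^2)/1 = 42/1 = 42: (m_3, d_3) = (m_1, d_1) = (21, 42), so from here the quotients repeat a_1, a_2; the period length is 2.
So sqrt(483) = [21; (1, 42)] with period length k = 2.
k is even, so the fundamental solution of x^2 - 483y^2 = 1 is (p_{k-1}, q_{k-1}) = (p_1, q_1); compute convergents through index 1.
Convergents (p_i = a_i*p_{i-1} + p_{i-2}, q_i = a_i*q_{i-1} + q_{i-2} with p_{-2}=0, p_{-1}=1, q_{-2}=1, q_{-1}=0):
  i=0: a_0=21, p_0 = 21*1 + 0 = 21, q_0 = 21*0 + 1 = 1.
  i=1: a_1=1, p_1 = 1*21 + 1 = 22, q_1 = 1*1 + 0 = 1.
Check: 22^2 - 483*1^2 = 484 - 483 = 1, so (x, y) = (22, 1) solves the equation, and by the theorem it is the least positive solution.

(x, y) = (22, 1)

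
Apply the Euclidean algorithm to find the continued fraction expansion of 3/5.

[0; 1, 1, 2]

Run the Euclidean algorithm on 3 and 5; the successive quotients are the partial quotients a_0, a_1, ... (each step inverts the fractional part left over by the previous one):
  3 = 0*5 + 3, so a_0 = 0.
  5 = 1*3 + 2, so a_1 = 1.
  3 = 1*2 + 1, so a_2 = 1.
  2 = 2*1 + 0, so a_3 = 2.
The remainder reaches 0 after 4 divisions, so the expansion has 4 partial quotients, read off in order.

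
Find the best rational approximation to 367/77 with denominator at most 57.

224/47

Expand x = 367/77 as a continued fraction with the Euclidean algorithm:
  367 = 4*77 + 59, so a_0 = 4.
  77 = 1*59 + 18, so a_1 = 1.
  59 = 3*18 + 5, so a_2 = 3.
  18 = 3*5 + 3, so a_3 = 3.
  5 = 1*3 + 2, so a_4 = 1.
  3 = 1*2 + 1, so a_5 = 1.
  2 = 2*1 + 0, so a_6 = 2.
so x = [4; 1, 3, 3, 1, 1, 2].
Convergents (p_i = a_i*p_{i-1} + p_{i-2}, q_i = a_i*q_{i-1} + q_{i-2} with p_{-2}=0, p_{-1}=1, q_{-2}=1, q_{-1}=0), until the denominator exceeds 57:
  i=0: a_0=4, p_0 = 4*1 + 0 = 4, q_0 = 4*0 + 1 = 1.
  i=1: a_1=1, p_1 = 1*4 + 1 = 5, q_1 = 1*1 + 0 = 1.
  i=2: a_2=3, p_2 = 3*5 + 4 = 19, q_2 = 3*1 + 1 = 4.
  i=3: a_3=3, p_3 = 3*19 + 5 = 62, q_3 = 3*4 + 1 = 13.
  i=4: a_4=1, p_4 = 1*62 + 19 = 81, q_4 = 1*13 + 4 = 17.
  i=5: a_5=1, p_5 = 1*81 + 62 = 143, q_5 = 1*17 + 13 = 30.
  i=6: a_6=2, p_6 = 2*143 + 81 = 367, q_6 = 2*30 + 17 = 77.
q_6 = 77 > 57, so the last convergent with denominator <= 57 is p_5/q_5 = 143/30.
The closest fraction with denominator <= 57 is either p_5/q_5 or the intermediate fraction (k*p_5 + p_4)/(k*q_5 + q_4) with the largest k >= 1 whose denominator stays <= 57; these approach x as k grows, and every other convergent or intermediate fraction in range is farther away.
Largest k: floor((57 - q_4)/q_5) = floor((57 - 17)/30) = 1.
That gives (1*143 + 81)/(1*30 + 17) = 224/47.
Compare the errors: |x - 143/30| = |367*30 - 143*77|/(77*30) = 1/2310, and |x - 224/47| = |367*47 - 224*77|/(77*47) = 1/3619.
Cross-multiplying, 1*2310 = 2310 < 3619 = 1*3619, so 1/3619 is smaller: the intermediate fraction 224/47 is closer to x than 143/30.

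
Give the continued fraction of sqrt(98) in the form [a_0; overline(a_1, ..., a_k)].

[9; overline(1, 8, 1, 18)]

Write x_i = (sqrt(98) + m_i)/d_i with (m_0, d_0) = (0, 1). a_0 = floor(sqrt(98)) = 9, since 9^2 = 81 <= 98 < 100 = 10^2.
Iterate m_{i+1} = d_i*a_i - m_i, d_{i+1} = (98 - m_{i+1}^2)/d_i, a_{i+1} = floor((a_0 + m_{i+1})/d_{i+1}):
  m_1 = 1*9 - 0 = 9, d_1 = (98 - 9^2)/1 = 17/1 = 17, a_1 = floor((9 + 9)/17) = 1.
  m_2 = 17*1 - 9 = 8, d_2 = (98 - 8^2)/17 = 34/17 = 2, a_2 = floor((9 + 8)/2) = 8.
  m_3 = 2*8 - 8 = 8, d_3 = (98 - 8^2)/2 = 34/2 = 17, a_3 = floor((9 + 8)/17) = 1.
  m_4 = 17*1 - 8 = 9, d_4 = (98 - 9^2)/17 = 17/17 = 1, a_4 = floor((9 + 9)/1) = 18.
  m_5 = 1*18 - 9 = 9, d_5 = (98 - 9^2)/1 = 17/1 = 17: (m_5, d_5) = (m_1, d_1) = (9, 17), so from here the quotients repeat a_1, ..., a_4; the period length is 4.
Hence the expansion of sqrt(98) is a_0 = 9 followed by the repeating block 1, 8, 1, 18 (period 4).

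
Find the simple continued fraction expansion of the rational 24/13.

Run the Euclidean algorithm on 24 and 13; the successive quotients are the partial quotients a_0, a_1, ... (each step inverts the fractional part left over by the previous one):
  24 = 1*13 + 11, so a_0 = 1.
  13 = 1*11 + 2, so a_1 = 1.
  11 = 5*2 + 1, so a_2 = 5.
  2 = 2*1 + 0, so a_3 = 2.
The remainder reaches 0 after 4 divisions, so the expansion has 4 partial quotients, read off in order.

[1; 1, 5, 2]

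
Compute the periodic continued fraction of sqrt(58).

Write x_i = (sqrt(58) + m_i)/d_i with (m_0, d_0) = (0, 1). a_0 = floor(sqrt(58)) = 7, since 7^2 = 49 <= 58 < 64 = 8^2.
Iterate m_{i+1} = d_i*a_i - m_i, d_{i+1} = (58 - m_{i+1}^2)/d_i, a_{i+1} = floor((a_0 + m_{i+1})/d_{i+1}):
  m_1 = 1*7 - 0 = 7, d_1 = (58 - 7^2)/1 = 9/1 = 9, a_1 = floor((7 + 7)/9) = 1.
  m_2 = 9*1 - 7 = 2, d_2 = (58 - 2^2)/9 = 54/9 = 6, a_2 = floor((7 + 2)/6) = 1.
  m_3 = 6*1 - 2 = 4, d_3 = (58 - 4^2)/6 = 42/6 = 7, a_3 = floor((7 + 4)/7) = 1.
  m_4 = 7*1 - 4 = 3, d_4 = (58 - 3^2)/7 = 49/7 = 7, a_4 = floor((7 + 3)/7) = 1.
  m_5 = 7*1 - 3 = 4, d_5 = (58 - 4^2)/7 = 42/7 = 6, a_5 = floor((7 + 4)/6) = 1.
  m_6 = 6*1 - 4 = 2, d_6 = (58 - 2^2)/6 = 54/6 = 9, a_6 = floor((7 + 2)/9) = 1.
  m_7 = 9*1 - 2 = 7, d_7 = (58 - 7^2)/9 = 9/9 = 1, a_7 = floor((7 + 7)/1) = 14.
  m_8 = 1*14 - 7 = 7, d_8 = (58 - 7^2)/1 = 9/1 = 9: (m_8, d_8) = (m_1, d_1) = (7, 9), so from here the quotients repeat a_1, ..., a_7; the period length is 7.
Hence the expansion of sqrt(58) is a_0 = 7 followed by the repeating block 1, 1, 1, 1, 1, 1, 14 (period 7).

[7; (1, 1, 1, 1, 1, 1, 14)]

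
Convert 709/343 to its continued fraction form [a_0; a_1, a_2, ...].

Run the Euclidean algorithm on 709 and 343; the successive quotients are the partial quotients a_0, a_1, ... (each step inverts the fractional part left over by the previous one):
  709 = 2*343 + 23, so a_0 = 2.
  343 = 14*23 + 21, so a_1 = 14.
  23 = 1*21 + 2, so a_2 = 1.
  21 = 10*2 + 1, so a_3 = 10.
  2 = 2*1 + 0, so a_4 = 2.
The remainder reaches 0 after 5 divisions, so the expansion has 5 partial quotients, read off in order.

[2; 14, 1, 10, 2]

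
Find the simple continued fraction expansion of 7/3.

[2; 3]

Run the Euclidean algorithm on 7 and 3; the successive quotients are the partial quotients a_0, a_1, ... (each step inverts the fractional part left over by the previous one):
  7 = 2*3 + 1, so a_0 = 2.
  3 = 3*1 + 0, so a_1 = 3.
The remainder reaches 0 after 2 divisions, so the expansion has 2 partial quotients, read off in order.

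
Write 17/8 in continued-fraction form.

[2; 8]

Run the Euclidean algorithm on 17 and 8; the successive quotients are the partial quotients a_0, a_1, ... (each step inverts the fractional part left over by the previous one):
  17 = 2*8 + 1, so a_0 = 2.
  8 = 8*1 + 0, so a_1 = 8.
The remainder reaches 0 after 2 divisions, so the expansion has 2 partial quotients, read off in order.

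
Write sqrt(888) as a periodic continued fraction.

Write x_i = (sqrt(888) + m_i)/d_i with (m_0, d_0) = (0, 1). a_0 = floor(sqrt(888)) = 29, since 29^2 = 841 <= 888 < 900 = 30^2.
Iterate m_{i+1} = d_i*a_i - m_i, d_{i+1} = (888 - m_{i+1}^2)/d_i, a_{i+1} = floor((a_0 + m_{i+1})/d_{i+1}):
  m_1 = 1*29 - 0 = 29, d_1 = (888 - 29^2)/1 = 47/1 = 47, a_1 = floor((29 + 29)/47) = 1.
  m_2 = 47*1 - 29 = 18, d_2 = (888 - 18^2)/47 = 564/47 = 12, a_2 = floor((29 + 18)/12) = 3.
  m_3 = 12*3 - 18 = 18, d_3 = (888 - 18^2)/12 = 564/12 = 47, a_3 = floor((29 + 18)/47) = 1.
  m_4 = 47*1 - 18 = 29, d_4 = (888 - 29^2)/47 = 47/47 = 1, a_4 = floor((29 + 29)/1) = 58.
  m_5 = 1*58 - 29 = 29, d_5 = (888 - 29^2)/1 = 47/1 = 47: (m_5, d_5) = (m_1, d_1) = (29, 47), so from here the quotients repeat a_1, ..., a_4; the period length is 4.
Hence the expansion of sqrt(888) is a_0 = 29 followed by the repeating block 1, 3, 1, 58 (period 4).

[29; (1, 3, 1, 58)]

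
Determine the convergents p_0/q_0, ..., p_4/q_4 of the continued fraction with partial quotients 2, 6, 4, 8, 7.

2/1, 13/6, 54/25, 445/206, 3169/1467

Using the convergent recurrence p_i = a_i*p_{i-1} + p_{i-2}, q_i = a_i*q_{i-1} + q_{i-2} with p_{-2}=0, p_{-1}=1, q_{-2}=1, q_{-1}=0:
  i=0: a_0=2, p_0 = 2*1 + 0 = 2, q_0 = 2*0 + 1 = 1.
  i=1: a_1=6, p_1 = 6*2 + 1 = 13, q_1 = 6*1 + 0 = 6.
  i=2: a_2=4, p_2 = 4*13 + 2 = 54, q_2 = 4*6 + 1 = 25.
  i=3: a_3=8, p_3 = 8*54 + 13 = 445, q_3 = 8*25 + 6 = 206.
  i=4: a_4=7, p_4 = 7*445 + 54 = 3169, q_4 = 7*206 + 25 = 1467.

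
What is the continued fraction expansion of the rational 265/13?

[20; 2, 1, 1, 2]

Run the Euclidean algorithm on 265 and 13; the successive quotients are the partial quotients a_0, a_1, ... (each step inverts the fractional part left over by the previous one):
  265 = 20*13 + 5, so a_0 = 20.
  13 = 2*5 + 3, so a_1 = 2.
  5 = 1*3 + 2, so a_2 = 1.
  3 = 1*2 + 1, so a_3 = 1.
  2 = 2*1 + 0, so a_4 = 2.
The remainder reaches 0 after 5 divisions, so the expansion has 5 partial quotients, read off in order.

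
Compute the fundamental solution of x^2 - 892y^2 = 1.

First expand sqrt(892) as a continued fraction. With x_i = (sqrt(892) + m_i)/d_i and (m_0, d_0) = (0, 1): a_0 = floor(sqrt(892)) = 29, since 29^2 = 841 <= 892 < 900 = 30^2.
Iterate m_{i+1} = d_i*a_i - m_i, d_{i+1} = (892 - m_{i+1}^2)/d_i, a_{i+1} = floor((a_0 + m_{i+1})/d_{i+1}):
  m_1 = 1*29 - 0 = 29, d_1 = (892 - 29^2)/1 = 51/1 = 51, a_1 = floor((29 + 29)/51) = 1.
  m_2 = 51*1 - 29 = 22, d_2 = (892 - 22^2)/51 = 408/51 = 8, a_2 = floor((29 + 22)/8) = 6.
  m_3 = 8*6 - 22 = 26, d_3 = (892 - 26^2)/8 = 216/8 = 27, a_3 = floor((29 + 26)/27) = 2.
  m_4 = 27*2 - 26 = 28, d_4 = (892 - 28^2)/27 = 108/27 = 4, a_4 = floor((29 + 28)/4) = 14.
  m_5 = 4*14 - 28 = 28, d_5 = (892 - 28^2)/4 = 108/4 = 27, a_5 = floor((29 + 28)/27) = 2.
  m_6 = 27*2 - 28 = 26, d_6 = (892 - 26^2)/27 = 216/27 = 8, a_6 = floor((29 + 26)/8) = 6.
  m_7 = 8*6 - 26 = 22, d_7 = (892 - 22^2)/8 = 408/8 = 51, a_7 = floor((29 + 22)/51) = 1.
  m_8 = 51*1 - 22 = 29, d_8 = (892 - 29^2)/51 = 51/51 = 1, a_8 = floor((29 + 29)/1) = 58.
  m_9 = 1*58 - 29 = 29, d_9 = (892 - 29^2)/1 = 51/1 = 51: (m_9, d_9) = (m_1, d_1) = (29, 51), so from here the quotients repeat a_1, ..., a_8; the period length is 8.
So sqrt(892) = [29; (1, 6, 2, 14, 2, 6, 1, 58)] with period length k = 8.
k is even, so the fundamental solution of x^2 - 892y^2 = 1 is (p_{k-1}, q_{k-1}) = (p_7, q_7); compute convergents through index 7.
Convergents (p_i = a_i*p_{i-1} + p_{i-2}, q_i = a_i*q_{i-1} + q_{i-2} with p_{-2}=0, p_{-1}=1, q_{-2}=1, q_{-1}=0):
  i=0: a_0=29, p_0 = 29*1 + 0 = 29, q_0 = 29*0 + 1 = 1.
  i=1: a_1=1, p_1 = 1*29 + 1 = 30, q_1 = 1*1 + 0 = 1.
  i=2: a_2=6, p_2 = 6*30 + 29 = 209, q_2 = 6*1 + 1 = 7.
  i=3: a_3=2, p_3 = 2*209 + 30 = 448, q_3 = 2*7 + 1 = 15.
  i=4: a_4=14, p_4 = 14*448 + 209 = 6481, q_4 = 14*15 + 7 = 217.
  i=5: a_5=2, p_5 = 2*6481 + 448 = 13410, q_5 = 2*217 + 15 = 449.
  i=6: a_6=6, p_6 = 6*13410 + 6481 = 86941, q_6 = 6*449 + 217 = 2911.
  i=7: a_7=1, p_7 = 1*86941 + 13410 = 100351, q_7 = 1*2911 + 449 = 3360.
Check: 100351^2 - 892*3360^2 = 10070323201 - 10070323200 = 1, so (x, y) = (100351, 3360) solves the equation, and by the theorem it is the least positive solution.

(x, y) = (100351, 3360)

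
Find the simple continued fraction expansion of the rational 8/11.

[0; 1, 2, 1, 2]

Run the Euclidean algorithm on 8 and 11; the successive quotients are the partial quotients a_0, a_1, ... (each step inverts the fractional part left over by the previous one):
  8 = 0*11 + 8, so a_0 = 0.
  11 = 1*8 + 3, so a_1 = 1.
  8 = 2*3 + 2, so a_2 = 2.
  3 = 1*2 + 1, so a_3 = 1.
  2 = 2*1 + 0, so a_4 = 2.
The remainder reaches 0 after 5 divisions, so the expansion has 5 partial quotients, read off in order.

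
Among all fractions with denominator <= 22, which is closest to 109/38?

Expand x = 109/38 as a continued fraction with the Euclidean algorithm:
  109 = 2*38 + 33, so a_0 = 2.
  38 = 1*33 + 5, so a_1 = 1.
  33 = 6*5 + 3, so a_2 = 6.
  5 = 1*3 + 2, so a_3 = 1.
  3 = 1*2 + 1, so a_4 = 1.
  2 = 2*1 + 0, so a_5 = 2.
so x = [2; 1, 6, 1, 1, 2].
Convergents (p_i = a_i*p_{i-1} + p_{i-2}, q_i = a_i*q_{i-1} + q_{i-2} with p_{-2}=0, p_{-1}=1, q_{-2}=1, q_{-1}=0), until the denominator exceeds 22:
  i=0: a_0=2, p_0 = 2*1 + 0 = 2, q_0 = 2*0 + 1 = 1.
  i=1: a_1=1, p_1 = 1*2 + 1 = 3, q_1 = 1*1 + 0 = 1.
  i=2: a_2=6, p_2 = 6*3 + 2 = 20, q_2 = 6*1 + 1 = 7.
  i=3: a_3=1, p_3 = 1*20 + 3 = 23, q_3 = 1*7 + 1 = 8.
  i=4: a_4=1, p_4 = 1*23 + 20 = 43, q_4 = 1*8 + 7 = 15.
  i=5: a_5=2, p_5 = 2*43 + 23 = 109, q_5 = 2*15 + 8 = 38.
q_5 = 38 > 22, so the last convergent with denominator <= 22 is p_4/q_4 = 43/15.
The closest fraction with denominator <= 22 is either p_4/q_4 or the intermediate fraction (k*p_4 + p_3)/(k*q_4 + q_3) with the largest k >= 1 whose denominator stays <= 22; these approach x as k grows, and every other convergent or intermediate fraction in range is farther away.
Largest k: floor((22 - q_3)/q_4) = floor((22 - 8)/15) = 0.
Since k = 0, no intermediate fraction beyond p_4/q_4 has denominator <= 22, so the convergent 43/15 is the closest (its error is |109*15 - 43*38|/(38*15) = 1/570).

43/15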